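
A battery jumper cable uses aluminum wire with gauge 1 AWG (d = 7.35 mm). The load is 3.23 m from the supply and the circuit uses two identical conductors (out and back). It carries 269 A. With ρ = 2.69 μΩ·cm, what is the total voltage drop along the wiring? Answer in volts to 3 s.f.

ρ = 2.69 μΩ·cm = 2.69×10^-8 Ω·m
A = π(7.35/2 mm)² = π(3.6750e-03 m)² = 4.243e-05 m²
Total conductor length (both ways) L = 2 × 3.23 = 6.46 m
R = ρL/A = (2.69×10^-8)(6.46)/(4.243e-05) = 0.004096 Ω
V = IR = 269 × 0.004096 = 1.10 V

1.10 V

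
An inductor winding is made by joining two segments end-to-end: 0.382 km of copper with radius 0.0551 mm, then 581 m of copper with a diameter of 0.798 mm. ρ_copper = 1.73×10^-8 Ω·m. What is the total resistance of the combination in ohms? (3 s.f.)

713 Ω

Segment 1: A = πr² = π(5.5100e-05 m)² = 9.538e-09 m²
R₁ = ρL/A = (1.73×10^-8)(382)/(9.538e-09) = 692.9 Ω
Segment 2: A = π(d/2)² = π(3.9900e-04 m)² = 5.001e-07 m²
R₂ = (1.73×10^-8)(581)/(5.001e-07) = 20.1 Ω
R = R₁ + R₂ = 713 Ω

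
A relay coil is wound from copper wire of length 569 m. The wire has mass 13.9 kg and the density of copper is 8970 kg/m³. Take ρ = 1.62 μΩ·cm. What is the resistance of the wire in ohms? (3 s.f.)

ρ = 1.62 μΩ·cm = 1.62×10^-8 Ω·m
A = m/(density·L) = 13.9/(8970×569) = 2.7234e-06 m²
R = ρL/A = (1.62×10^-8)(569)/(2.7234e-06) = 3.38 Ω

3.38 Ω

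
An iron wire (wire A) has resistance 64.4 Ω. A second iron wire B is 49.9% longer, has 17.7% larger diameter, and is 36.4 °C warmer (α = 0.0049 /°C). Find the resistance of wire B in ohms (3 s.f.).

R ∝ ρL/d² with ρ ∝ (1+αΔT), so R_B/R_A = (1 + 49.9/100) × (1 + 17.7/100)⁻² × (1 + 0.0049×36.4)
= 1.499 × 0.7218 × 1.178 = 1.275
R_B = 1.275 × 64.4 = 82.1 Ω

82.1 Ω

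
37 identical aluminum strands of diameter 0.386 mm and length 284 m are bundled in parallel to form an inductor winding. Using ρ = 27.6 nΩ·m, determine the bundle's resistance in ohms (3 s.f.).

ρ = 27.6 nΩ·m = 2.76×10^-8 Ω·m
A_strand = π(1.9300e-04 m)² = 1.170e-07 m²
R_strand = ρL/A = (2.76×10^-8)(284)/(1.170e-07) = 66.98 Ω
R_total = R_strand/N = 66.98/37 = 1.81 Ω

1.81 Ω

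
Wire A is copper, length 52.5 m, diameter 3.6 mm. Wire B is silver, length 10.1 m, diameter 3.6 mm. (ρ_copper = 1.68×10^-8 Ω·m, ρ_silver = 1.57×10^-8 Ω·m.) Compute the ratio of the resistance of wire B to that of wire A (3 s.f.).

R ∝ ρL/d², so R_B/R_A = (ρ_B/ρ_A) × (L_B/L_A)
= (1.57×10^-8/1.68×10^-8) × (10.1/52.5) = 0.180

0.180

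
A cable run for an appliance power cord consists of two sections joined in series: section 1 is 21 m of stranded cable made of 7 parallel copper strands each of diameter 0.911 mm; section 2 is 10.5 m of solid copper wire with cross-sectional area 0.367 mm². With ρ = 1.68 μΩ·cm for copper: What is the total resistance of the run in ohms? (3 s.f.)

0.558 Ω

ρ = 1.68 μΩ·cm = 1.68×10^-8 Ω·m
Section 1: A_strand = π(4.5550e-04)² = 6.518e-07 m²; R₁ = ρL/(N·A_s) = (1.68×10^-8)(21)/(7×6.518e-07) = 0.07732 Ω
Section 2: A = 0.367 mm² = 3.670e-07 m²
R₂ = (1.68×10^-8)(10.5)/(3.670e-07) = 0.4807 Ω
R = R₁ + R₂ = 0.558 Ω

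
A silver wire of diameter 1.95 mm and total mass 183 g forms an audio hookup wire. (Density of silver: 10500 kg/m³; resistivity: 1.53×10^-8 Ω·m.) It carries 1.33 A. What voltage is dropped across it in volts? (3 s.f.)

0.0398 V

A = π(d/2)² = π(9.7500e-04 m)² = 2.9865e-06 m²
L = m/(density·A) = 0.183/(10500×2.9865e-06) = 5.836 m
R = ρL/A = (1.53×10^-8)(5.836)/(2.9865e-06) = 0.0299 Ω
V = IR = 1.33 × 0.0299 = 0.0398 V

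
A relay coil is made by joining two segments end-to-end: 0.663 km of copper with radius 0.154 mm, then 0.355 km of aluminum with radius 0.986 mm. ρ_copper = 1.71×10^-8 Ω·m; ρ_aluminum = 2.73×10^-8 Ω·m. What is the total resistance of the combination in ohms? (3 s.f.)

155 Ω

Segment 1: A = πr² = π(1.5400e-04 m)² = 7.451e-08 m²
R₁ = ρL/A = (1.71×10^-8)(663)/(7.451e-08) = 152.2 Ω
Segment 2: A = πr² = π(9.8600e-04 m)² = 3.054e-06 m²
R₂ = (2.73×10^-8)(355)/(3.054e-06) = 3.173 Ω
R = R₁ + R₂ = 155 Ω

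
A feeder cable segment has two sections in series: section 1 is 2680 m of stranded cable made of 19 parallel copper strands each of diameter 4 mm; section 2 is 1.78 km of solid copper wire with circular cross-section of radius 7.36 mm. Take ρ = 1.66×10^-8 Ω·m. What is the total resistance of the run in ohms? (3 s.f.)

Section 1: A_strand = π(2.0000e-03)² = 1.257e-05 m²; R₁ = ρL/(N·A_s) = (1.66×10^-8)(2680)/(19×1.257e-05) = 0.1863 Ω
Section 2: A = πr² = π(7.3600e-03 m)² = 1.702e-04 m²
R₂ = (1.66×10^-8)(1780)/(1.702e-04) = 0.1736 Ω
R = R₁ + R₂ = 0.360 Ω

0.360 Ω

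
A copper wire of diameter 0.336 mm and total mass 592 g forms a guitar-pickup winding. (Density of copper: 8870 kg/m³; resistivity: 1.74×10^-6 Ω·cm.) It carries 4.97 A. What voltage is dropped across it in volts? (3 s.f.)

734 V

ρ = 1.74×10^-6 Ω·cm = 1.74×10^-8 Ω·m
A = π(d/2)² = π(1.6800e-04 m)² = 8.8668e-08 m²
L = m/(density·A) = 0.592/(8870×8.8668e-08) = 752.7 m
R = ρL/A = (1.74×10^-8)(752.7)/(8.8668e-08) = 147.7 Ω
V = IR = 4.97 × 147.7 = 734 V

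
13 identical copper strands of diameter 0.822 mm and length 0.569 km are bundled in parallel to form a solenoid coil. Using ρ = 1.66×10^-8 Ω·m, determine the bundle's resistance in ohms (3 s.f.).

A_strand = π(4.1100e-04 m)² = 5.307e-07 m²
R_strand = ρL/A = (1.66×10^-8)(569)/(5.307e-07) = 17.8 Ω
R_total = R_strand/N = 17.8/13 = 1.37 Ω

1.37 Ω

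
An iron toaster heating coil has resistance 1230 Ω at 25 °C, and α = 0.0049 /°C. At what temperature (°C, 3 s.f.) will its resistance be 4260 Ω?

R = R₀(1 + α(T − T₀)) ⇒ T = T₀ + (R/R₀ − 1)/α
T = 25 + (4260/1230 − 1)/0.0049 = 25 + (2.463)/0.0049 = 528 °C

528 °C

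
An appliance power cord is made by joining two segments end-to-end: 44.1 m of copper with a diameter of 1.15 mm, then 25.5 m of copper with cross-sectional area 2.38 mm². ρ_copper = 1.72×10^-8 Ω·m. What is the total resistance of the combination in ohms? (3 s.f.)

0.915 Ω

Segment 1: A = π(d/2)² = π(5.7500e-04 m)² = 1.039e-06 m²
R₁ = ρL/A = (1.72×10^-8)(44.1)/(1.039e-06) = 0.7303 Ω
Segment 2: A = 2.38 mm² = 2.380e-06 m²
R₂ = (1.72×10^-8)(25.5)/(2.380e-06) = 0.1843 Ω
R = R₁ + R₂ = 0.915 Ω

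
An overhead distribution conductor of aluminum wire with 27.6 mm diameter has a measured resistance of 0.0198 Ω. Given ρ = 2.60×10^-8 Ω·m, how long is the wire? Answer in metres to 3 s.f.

A = π(d/2)² = π(1.3800e-02 m)² = 5.983e-04 m²
L = RA/ρ = (0.0198)(5.983e-04)/(2.60×10^-8) = 456 m

456 m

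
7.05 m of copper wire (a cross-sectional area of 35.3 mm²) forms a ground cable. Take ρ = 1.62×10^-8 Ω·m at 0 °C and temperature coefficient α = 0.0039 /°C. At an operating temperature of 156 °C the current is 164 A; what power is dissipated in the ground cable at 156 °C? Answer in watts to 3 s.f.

140 W

A = 35.3 mm² = 3.530e-05 m²
R₍0₎ = ρL/A = (1.62×10^-8)(7.05)/(3.530e-05) = 0.003235 Ω
R₍156₎ = R₍0₎(1 + αΔT) = 0.003235 × (1 + 0.0039×156) = 0.005204 Ω
P = I²R = (164)² × 0.005204 = 140 W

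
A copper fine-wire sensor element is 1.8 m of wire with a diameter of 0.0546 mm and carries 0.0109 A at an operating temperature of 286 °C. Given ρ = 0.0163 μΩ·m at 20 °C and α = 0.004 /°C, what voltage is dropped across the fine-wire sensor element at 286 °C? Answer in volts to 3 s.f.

ρ = 0.0163 μΩ·m = 1.63×10^-8 Ω·m
A = π(d/2)² = π(2.7300e-05 m)² = 2.341e-09 m²
R₍20₎ = ρL/A = (1.63×10^-8)(1.8)/(2.341e-09) = 12.53 Ω
R₍286₎ = R₍20₎(1 + αΔT) = 12.53 × (1 + 0.004×266) = 25.86 Ω
V = IR = 0.0109 × 25.86 = 0.282 V

0.282 V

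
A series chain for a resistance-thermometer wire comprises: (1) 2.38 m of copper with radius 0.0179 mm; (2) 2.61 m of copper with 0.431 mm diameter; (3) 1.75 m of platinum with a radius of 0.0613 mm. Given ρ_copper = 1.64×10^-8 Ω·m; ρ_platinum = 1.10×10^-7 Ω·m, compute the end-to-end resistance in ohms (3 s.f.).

55.4 Ω

Seg 1: A = πr² = π(1.7900e-05 m)² = 1.007e-09 m²
R_1 = (1.64×10^-8)(2.38)/(1.007e-09) = 38.78 Ω
Seg 2: A = π(d/2)² = π(2.1550e-04 m)² = 1.459e-07 m²
R_2 = (1.64×10^-8)(2.61)/(1.459e-07) = 0.2934 Ω
Seg 3: A = πr² = π(6.1300e-05 m)² = 1.181e-08 m²
R_3 = (1.10×10^-7)(1.75)/(1.181e-08) = 16.31 Ω
R_total = R_1 + R_2 + R_3 = 55.4 Ω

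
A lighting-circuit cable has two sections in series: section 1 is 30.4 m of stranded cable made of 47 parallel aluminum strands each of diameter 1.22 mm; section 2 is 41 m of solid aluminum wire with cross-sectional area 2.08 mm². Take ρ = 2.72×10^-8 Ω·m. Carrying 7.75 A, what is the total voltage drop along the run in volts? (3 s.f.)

Section 1: A_strand = π(6.1000e-04)² = 1.169e-06 m²; R₁ = ρL/(N·A_s) = (2.72×10^-8)(30.4)/(47×1.169e-06) = 0.01505 Ω
Section 2: A = 2.08 mm² = 2.080e-06 m²
R₂ = (2.72×10^-8)(41)/(2.080e-06) = 0.5362 Ω
R = R₁ + R₂ = 0.5512 Ω
V = IR = 7.75 × 0.5512 = 4.27 V

4.27 V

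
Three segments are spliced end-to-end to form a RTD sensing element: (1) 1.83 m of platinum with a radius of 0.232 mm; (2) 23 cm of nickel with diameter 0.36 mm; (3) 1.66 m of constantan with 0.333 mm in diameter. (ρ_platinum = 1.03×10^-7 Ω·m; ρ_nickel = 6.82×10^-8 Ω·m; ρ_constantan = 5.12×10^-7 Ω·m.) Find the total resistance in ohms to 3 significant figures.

Seg 1: A = πr² = π(2.3200e-04 m)² = 1.691e-07 m²
R_1 = (1.03×10^-7)(1.83)/(1.691e-07) = 1.115 Ω
Seg 2: A = π(d/2)² = π(1.8000e-04 m)² = 1.018e-07 m²
R_2 = (6.82×10^-8)(0.23)/(1.018e-07) = 0.1541 Ω
Seg 3: A = π(d/2)² = π(1.6650e-04 m)² = 8.709e-08 m²
R_3 = (5.12×10^-7)(1.66)/(8.709e-08) = 9.759 Ω
R_total = R_1 + R_2 + R_3 = 11.0 Ω

11.0 Ω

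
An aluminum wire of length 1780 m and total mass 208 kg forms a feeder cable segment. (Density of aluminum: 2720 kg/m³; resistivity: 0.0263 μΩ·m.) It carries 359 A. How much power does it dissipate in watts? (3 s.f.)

1.40×10^5 W

ρ = 0.0263 μΩ·m = 2.63×10^-8 Ω·m
A = m/(density·L) = 208/(2720×1780) = 4.2961e-05 m²
R = ρL/A = (2.63×10^-8)(1780)/(4.2961e-05) = 1.09 Ω
P = I²R = (359)² × 1.09 = 1.40×10^5 W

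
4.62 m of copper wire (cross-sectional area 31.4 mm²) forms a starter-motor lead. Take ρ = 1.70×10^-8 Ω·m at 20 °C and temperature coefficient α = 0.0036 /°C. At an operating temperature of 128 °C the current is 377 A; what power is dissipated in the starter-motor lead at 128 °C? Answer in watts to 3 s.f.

A = 31.4 mm² = 3.140e-05 m²
R₍20₎ = ρL/A = (1.70×10^-8)(4.62)/(3.140e-05) = 0.002501 Ω
R₍128₎ = R₍20₎(1 + αΔT) = 0.002501 × (1 + 0.0036×108) = 0.003474 Ω
P = I²R = (377)² × 0.003474 = 494 W

494 W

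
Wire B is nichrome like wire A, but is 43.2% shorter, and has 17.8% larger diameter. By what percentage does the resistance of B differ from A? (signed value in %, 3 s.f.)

R ∝ L/d², so R_B/R_A = (1 − 43.2/100) × (1 + 17.8/100)⁻²
= 0.568 × 0.7206 = 0.4093
(R_B − R_A)/R_A = 0.4093 − 1 = -59.1%

-59.1%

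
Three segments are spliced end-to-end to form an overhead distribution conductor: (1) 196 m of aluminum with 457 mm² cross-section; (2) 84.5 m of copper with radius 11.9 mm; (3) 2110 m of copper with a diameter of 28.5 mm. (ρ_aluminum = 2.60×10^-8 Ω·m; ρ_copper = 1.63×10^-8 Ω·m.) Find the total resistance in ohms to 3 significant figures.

0.0682 Ω

Seg 1: A = 457 mm² = 4.570e-04 m²
R_1 = (2.60×10^-8)(196)/(4.570e-04) = 0.01115 Ω
Seg 2: A = πr² = π(1.1900e-02 m)² = 4.449e-04 m²
R_2 = (1.63×10^-8)(84.5)/(4.449e-04) = 0.003096 Ω
Seg 3: A = π(d/2)² = π(1.4250e-02 m)² = 6.379e-04 m²
R_3 = (1.63×10^-8)(2110)/(6.379e-04) = 0.05391 Ω
R_total = R_1 + R_2 + R_3 = 0.0682 Ω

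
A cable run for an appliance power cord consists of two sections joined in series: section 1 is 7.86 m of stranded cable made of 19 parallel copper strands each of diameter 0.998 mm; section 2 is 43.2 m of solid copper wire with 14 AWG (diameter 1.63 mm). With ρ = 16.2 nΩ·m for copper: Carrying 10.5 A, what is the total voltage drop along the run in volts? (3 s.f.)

ρ = 16.2 nΩ·m = 1.62×10^-8 Ω·m
Section 1: A_strand = π(4.9900e-04)² = 7.823e-07 m²; R₁ = ρL/(N·A_s) = (1.62×10^-8)(7.86)/(19×7.823e-07) = 0.008567 Ω
Section 2: A = π(1.63/2 mm)² = π(8.1500e-04 m)² = 2.087e-06 m²
R₂ = (1.62×10^-8)(43.2)/(2.087e-06) = 0.3354 Ω
R = R₁ + R₂ = 0.3439 Ω
V = IR = 10.5 × 0.3439 = 3.61 V

3.61 V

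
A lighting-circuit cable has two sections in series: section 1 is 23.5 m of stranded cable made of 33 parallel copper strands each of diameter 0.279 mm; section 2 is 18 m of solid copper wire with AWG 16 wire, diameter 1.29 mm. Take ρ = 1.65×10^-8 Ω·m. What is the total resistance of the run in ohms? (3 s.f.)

Section 1: A_strand = π(1.3950e-04)² = 6.114e-08 m²; R₁ = ρL/(N·A_s) = (1.65×10^-8)(23.5)/(33×6.114e-08) = 0.1922 Ω
Section 2: A = π(1.29/2 mm)² = π(6.4500e-04 m)² = 1.307e-06 m²
R₂ = (1.65×10^-8)(18)/(1.307e-06) = 0.2272 Ω
R = R₁ + R₂ = 0.419 Ω

0.419 Ω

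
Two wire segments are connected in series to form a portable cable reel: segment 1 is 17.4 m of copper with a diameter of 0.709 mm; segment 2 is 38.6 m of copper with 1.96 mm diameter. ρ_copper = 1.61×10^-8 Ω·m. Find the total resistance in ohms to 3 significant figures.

0.916 Ω

Segment 1: A = π(d/2)² = π(3.5450e-04 m)² = 3.948e-07 m²
R₁ = ρL/A = (1.61×10^-8)(17.4)/(3.948e-07) = 0.7096 Ω
Segment 2: A = π(d/2)² = π(9.8000e-04 m)² = 3.017e-06 m²
R₂ = (1.61×10^-8)(38.6)/(3.017e-06) = 0.206 Ω
R = R₁ + R₂ = 0.916 Ω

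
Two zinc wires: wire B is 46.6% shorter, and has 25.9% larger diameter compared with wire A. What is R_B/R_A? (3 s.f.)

R ∝ L/d², so R_B/R_A = (1 − 46.6/100) × (1 + 25.9/100)⁻²
= 0.534 × 0.6309 = 0.337

0.337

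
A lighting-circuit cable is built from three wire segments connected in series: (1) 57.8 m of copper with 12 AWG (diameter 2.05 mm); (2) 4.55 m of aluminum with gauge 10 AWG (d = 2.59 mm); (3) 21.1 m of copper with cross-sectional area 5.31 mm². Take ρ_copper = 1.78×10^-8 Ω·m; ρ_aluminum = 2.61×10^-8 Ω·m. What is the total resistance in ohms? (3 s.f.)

Seg 1: A = π(2.05/2 mm)² = π(1.0250e-03 m)² = 3.301e-06 m²
R_1 = (1.78×10^-8)(57.8)/(3.301e-06) = 0.3117 Ω
Seg 2: A = π(2.59/2 mm)² = π(1.2950e-03 m)² = 5.269e-06 m²
R_2 = (2.61×10^-8)(4.55)/(5.269e-06) = 0.02254 Ω
Seg 3: A = 5.31 mm² = 5.310e-06 m²
R_3 = (1.78×10^-8)(21.1)/(5.310e-06) = 0.07073 Ω
R_total = R_1 + R_2 + R_3 = 0.405 Ω

0.405 Ω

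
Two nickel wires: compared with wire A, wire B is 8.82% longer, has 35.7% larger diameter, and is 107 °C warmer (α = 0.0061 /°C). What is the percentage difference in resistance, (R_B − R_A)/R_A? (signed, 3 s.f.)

R ∝ ρL/d² with ρ ∝ (1+αΔT), so R_B/R_A = (1 + 8.82/100) × (1 + 35.7/100)⁻² × (1 + 0.0061×107)
= 1.088 × 0.5431 × 1.653 = 0.9767
(R_B − R_A)/R_A = 0.9767 − 1 = -2.33%

-2.33%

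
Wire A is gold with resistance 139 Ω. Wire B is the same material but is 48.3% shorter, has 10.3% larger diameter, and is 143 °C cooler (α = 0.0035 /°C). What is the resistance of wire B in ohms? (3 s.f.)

29.5 Ω

R ∝ ρL/d² with ρ ∝ (1+αΔT), so R_B/R_A = (1 − 48.3/100) × (1 + 10.3/100)⁻² × (1 − 0.0035×143)
= 0.517 × 0.822 × 0.4995 = 0.2123
R_B = 0.2123 × 139 = 29.5 Ω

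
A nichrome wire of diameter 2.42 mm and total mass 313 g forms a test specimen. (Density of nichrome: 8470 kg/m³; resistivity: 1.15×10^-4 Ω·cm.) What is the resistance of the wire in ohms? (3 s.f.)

2.01 Ω

ρ = 1.15×10^-4 Ω·cm = 1.15×10^-6 Ω·m
A = π(d/2)² = π(1.2100e-03 m)² = 4.5996e-06 m²
L = m/(density·A) = 0.313/(8470×4.5996e-06) = 8.034 m
R = ρL/A = (1.15×10^-6)(8.034)/(4.5996e-06) = 2.01 Ω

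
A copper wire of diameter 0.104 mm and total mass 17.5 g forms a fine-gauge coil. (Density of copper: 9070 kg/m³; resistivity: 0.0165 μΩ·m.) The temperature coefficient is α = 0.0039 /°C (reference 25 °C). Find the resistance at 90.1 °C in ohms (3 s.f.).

ρ = 0.0165 μΩ·m = 1.65×10^-8 Ω·m
A = π(d/2)² = π(5.2000e-05 m)² = 8.4949e-09 m²
L = m/(density·A) = 0.0175/(9070×8.4949e-09) = 227.1 m
R = ρL/A = (1.65×10^-8)(227.1)/(8.4949e-09) = 441.2 Ω
R(90.1 °C) = 441.2 × (1 + 0.0039×65.1) = 553 Ω

553 Ω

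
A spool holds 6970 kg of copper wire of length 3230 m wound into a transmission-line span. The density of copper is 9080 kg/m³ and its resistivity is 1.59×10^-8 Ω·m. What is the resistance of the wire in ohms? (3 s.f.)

A = m/(density·L) = 6970/(9080×3230) = 2.3765e-04 m²
R = ρL/A = (1.59×10^-8)(3230)/(2.3765e-04) = 0.216 Ω

0.216 Ω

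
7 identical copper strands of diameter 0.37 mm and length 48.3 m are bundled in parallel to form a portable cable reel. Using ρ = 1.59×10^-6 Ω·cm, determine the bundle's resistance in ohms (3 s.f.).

1.02 Ω

ρ = 1.59×10^-6 Ω·cm = 1.59×10^-8 Ω·m
A_strand = π(1.8500e-04 m)² = 1.075e-07 m²
R_strand = ρL/A = (1.59×10^-8)(48.3)/(1.075e-07) = 7.143 Ω
R_total = R_strand/N = 7.143/7 = 1.02 Ω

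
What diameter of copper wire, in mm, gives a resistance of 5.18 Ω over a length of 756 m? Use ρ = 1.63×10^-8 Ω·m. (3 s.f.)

A = ρL/R = (1.63×10^-8)(756)/(5.18) = 2.379e-06 m²
d = 2√(A/π) = 1.740e-03 m = 1.74 mm

1.74 mm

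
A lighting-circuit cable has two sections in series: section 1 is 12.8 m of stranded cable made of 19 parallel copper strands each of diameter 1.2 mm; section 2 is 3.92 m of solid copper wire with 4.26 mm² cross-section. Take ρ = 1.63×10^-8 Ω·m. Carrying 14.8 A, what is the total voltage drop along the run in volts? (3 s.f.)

0.366 V

Section 1: A_strand = π(6.0000e-04)² = 1.131e-06 m²; R₁ = ρL/(N·A_s) = (1.63×10^-8)(12.8)/(19×1.131e-06) = 0.009709 Ω
Section 2: A = 4.26 mm² = 4.260e-06 m²
R₂ = (1.63×10^-8)(3.92)/(4.260e-06) = 0.015 Ω
R = R₁ + R₂ = 0.02471 Ω
V = IR = 14.8 × 0.02471 = 0.366 V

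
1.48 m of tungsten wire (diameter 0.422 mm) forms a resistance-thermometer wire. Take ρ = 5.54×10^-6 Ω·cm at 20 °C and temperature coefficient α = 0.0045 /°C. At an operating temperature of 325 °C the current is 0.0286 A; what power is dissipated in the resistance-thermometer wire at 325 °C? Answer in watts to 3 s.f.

ρ = 5.54×10^-6 Ω·cm = 5.54×10^-8 Ω·m
A = π(d/2)² = π(2.1100e-04 m)² = 1.399e-07 m²
R₍20₎ = ρL/A = (5.54×10^-8)(1.48)/(1.399e-07) = 0.5862 Ω
R₍325₎ = R₍20₎(1 + αΔT) = 0.5862 × (1 + 0.0045×305) = 1.391 Ω
P = I²R = (0.0286)² × 1.391 = 0.00114 W

0.00114 W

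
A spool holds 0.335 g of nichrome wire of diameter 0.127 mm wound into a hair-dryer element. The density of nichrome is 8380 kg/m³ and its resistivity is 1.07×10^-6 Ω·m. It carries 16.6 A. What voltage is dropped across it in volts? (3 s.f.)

A = π(d/2)² = π(6.3500e-05 m)² = 1.2668e-08 m²
L = m/(density·A) = 3.350×10^-4/(8380×1.2668e-08) = 3.156 m
R = ρL/A = (1.07×10^-6)(3.156)/(1.2668e-08) = 266.6 Ω
V = IR = 16.6 × 266.6 = 4420 V

4420 V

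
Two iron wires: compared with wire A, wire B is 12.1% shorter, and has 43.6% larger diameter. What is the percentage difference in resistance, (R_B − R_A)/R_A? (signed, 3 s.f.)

-57.4%

R ∝ L/d², so R_B/R_A = (1 − 12.1/100) × (1 + 43.6/100)⁻²
= 0.879 × 0.4849 = 0.4263
(R_B − R_A)/R_A = 0.4263 − 1 = -57.4%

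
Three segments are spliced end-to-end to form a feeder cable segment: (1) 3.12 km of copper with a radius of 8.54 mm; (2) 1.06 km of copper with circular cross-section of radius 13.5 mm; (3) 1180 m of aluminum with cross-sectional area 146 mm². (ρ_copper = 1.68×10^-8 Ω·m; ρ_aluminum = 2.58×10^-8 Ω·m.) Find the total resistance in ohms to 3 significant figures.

0.468 Ω

Seg 1: A = πr² = π(8.5400e-03 m)² = 2.291e-04 m²
R_1 = (1.68×10^-8)(3120)/(2.291e-04) = 0.2288 Ω
Seg 2: A = πr² = π(1.3500e-02 m)² = 5.726e-04 m²
R_2 = (1.68×10^-8)(1060)/(5.726e-04) = 0.0311 Ω
Seg 3: A = 146 mm² = 1.460e-04 m²
R_3 = (2.58×10^-8)(1180)/(1.460e-04) = 0.2085 Ω
R_total = R_1 + R_2 + R_3 = 0.468 Ω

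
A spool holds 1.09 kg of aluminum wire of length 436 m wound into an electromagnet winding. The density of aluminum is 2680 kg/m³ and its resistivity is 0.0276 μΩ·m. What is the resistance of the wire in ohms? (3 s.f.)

12.9 Ω

ρ = 0.0276 μΩ·m = 2.76×10^-8 Ω·m
A = m/(density·L) = 1.09/(2680×436) = 9.3284e-07 m²
R = ρL/A = (2.76×10^-8)(436)/(9.3284e-07) = 12.9 Ω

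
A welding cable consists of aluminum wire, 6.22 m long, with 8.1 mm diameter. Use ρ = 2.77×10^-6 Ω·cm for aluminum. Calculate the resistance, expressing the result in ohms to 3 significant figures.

ρ = 2.77×10^-6 Ω·cm = 2.77×10^-8 Ω·m
A = π(d/2)² = π(4.0500e-03 m)² = 5.153e-05 m²
R = ρL/A = (2.77×10^-8)(6.22 m)/(5.153e-05 m²) = 0.00334 Ω

0.00334 Ω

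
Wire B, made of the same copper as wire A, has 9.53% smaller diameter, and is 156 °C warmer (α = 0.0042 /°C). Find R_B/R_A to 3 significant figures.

2.02

R ∝ ρL/d² with ρ ∝ (1+αΔT), so R_B/R_A = (1 − 9.53/100)⁻² × (1 + 0.0042×156)
= 1.222 × 1.655 = 2.02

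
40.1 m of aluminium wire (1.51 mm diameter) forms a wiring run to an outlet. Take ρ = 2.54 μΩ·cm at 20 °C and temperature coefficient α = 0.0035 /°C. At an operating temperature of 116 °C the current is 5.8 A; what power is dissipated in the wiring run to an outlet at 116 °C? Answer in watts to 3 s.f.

25.6 W

ρ = 2.54 μΩ·cm = 2.54×10^-8 Ω·m
A = π(d/2)² = π(7.5500e-04 m)² = 1.791e-06 m²
R₍20₎ = ρL/A = (2.54×10^-8)(40.1)/(1.791e-06) = 0.5688 Ω
R₍116₎ = R₍20₎(1 + αΔT) = 0.5688 × (1 + 0.0035×96) = 0.7599 Ω
P = I²R = (5.8)² × 0.7599 = 25.6 W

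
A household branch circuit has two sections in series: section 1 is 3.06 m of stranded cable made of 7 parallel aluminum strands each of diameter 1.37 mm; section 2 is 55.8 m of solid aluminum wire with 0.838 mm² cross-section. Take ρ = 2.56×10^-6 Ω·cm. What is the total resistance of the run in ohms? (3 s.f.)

1.71 Ω

ρ = 2.56×10^-6 Ω·cm = 2.56×10^-8 Ω·m
Section 1: A_strand = π(6.8500e-04)² = 1.474e-06 m²; R₁ = ρL/(N·A_s) = (2.56×10^-8)(3.06)/(7×1.474e-06) = 0.007592 Ω
Section 2: A = 0.838 mm² = 8.380e-07 m²
R₂ = (2.56×10^-8)(55.8)/(8.380e-07) = 1.705 Ω
R = R₁ + R₂ = 1.71 Ω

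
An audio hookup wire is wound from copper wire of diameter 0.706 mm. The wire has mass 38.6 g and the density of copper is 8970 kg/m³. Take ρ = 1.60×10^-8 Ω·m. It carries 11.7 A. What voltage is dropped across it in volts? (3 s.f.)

A = π(d/2)² = π(3.5300e-04 m)² = 3.9147e-07 m²
L = m/(density·A) = 0.0386/(8970×3.9147e-07) = 10.99 m
R = ρL/A = (1.60×10^-8)(10.99)/(3.9147e-07) = 0.4493 Ω
V = IR = 11.7 × 0.4493 = 5.26 V

5.26 V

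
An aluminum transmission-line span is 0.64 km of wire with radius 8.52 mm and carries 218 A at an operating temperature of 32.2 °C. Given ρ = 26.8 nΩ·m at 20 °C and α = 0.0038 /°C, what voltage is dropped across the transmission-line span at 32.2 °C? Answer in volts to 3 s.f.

17.2 V

ρ = 26.8 nΩ·m = 2.68×10^-8 Ω·m
A = πr² = π(8.5200e-03 m)² = 2.280e-04 m²
R₍20₎ = ρL/A = (2.68×10^-8)(640)/(2.280e-04) = 0.07521 Ω
R₍32.2₎ = R₍20₎(1 + αΔT) = 0.07521 × (1 + 0.0038×12.2) = 0.0787 Ω
V = IR = 218 × 0.0787 = 17.2 V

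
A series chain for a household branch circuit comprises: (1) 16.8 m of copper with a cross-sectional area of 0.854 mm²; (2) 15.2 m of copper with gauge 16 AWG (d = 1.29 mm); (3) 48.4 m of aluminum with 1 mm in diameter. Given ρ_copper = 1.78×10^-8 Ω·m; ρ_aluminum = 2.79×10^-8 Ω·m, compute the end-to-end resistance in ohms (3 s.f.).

Seg 1: A = 0.854 mm² = 8.540e-07 m²
R_1 = (1.78×10^-8)(16.8)/(8.540e-07) = 0.3502 Ω
Seg 2: A = π(1.29/2 mm)² = π(6.4500e-04 m)² = 1.307e-06 m²
R_2 = (1.78×10^-8)(15.2)/(1.307e-06) = 0.207 Ω
Seg 3: A = π(d/2)² = π(5.0000e-04 m)² = 7.854e-07 m²
R_3 = (2.79×10^-8)(48.4)/(7.854e-07) = 1.719 Ω
R_total = R_1 + R_2 + R_3 = 2.28 Ω

2.28 Ω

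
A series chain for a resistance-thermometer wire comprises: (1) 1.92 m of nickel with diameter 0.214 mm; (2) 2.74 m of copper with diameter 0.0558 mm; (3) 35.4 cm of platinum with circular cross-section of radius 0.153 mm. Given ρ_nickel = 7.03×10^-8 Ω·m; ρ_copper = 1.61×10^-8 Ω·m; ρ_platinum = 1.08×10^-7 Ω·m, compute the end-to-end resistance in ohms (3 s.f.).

22.3 Ω

Seg 1: A = π(d/2)² = π(1.0700e-04 m)² = 3.597e-08 m²
R_1 = (7.03×10^-8)(1.92)/(3.597e-08) = 3.753 Ω
Seg 2: A = π(d/2)² = π(2.7900e-05 m)² = 2.445e-09 m²
R_2 = (1.61×10^-8)(2.74)/(2.445e-09) = 18.04 Ω
Seg 3: A = πr² = π(1.5300e-04 m)² = 7.354e-08 m²
R_3 = (1.08×10^-7)(0.354)/(7.354e-08) = 0.5199 Ω
R_total = R_1 + R_2 + R_3 = 22.3 Ω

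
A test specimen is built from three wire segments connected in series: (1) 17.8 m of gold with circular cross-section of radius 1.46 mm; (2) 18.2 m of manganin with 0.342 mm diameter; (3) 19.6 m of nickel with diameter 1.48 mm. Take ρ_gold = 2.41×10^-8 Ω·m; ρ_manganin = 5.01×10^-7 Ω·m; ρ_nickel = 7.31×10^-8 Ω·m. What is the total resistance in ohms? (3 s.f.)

Seg 1: A = πr² = π(1.4600e-03 m)² = 6.697e-06 m²
R_1 = (2.41×10^-8)(17.8)/(6.697e-06) = 0.06406 Ω
Seg 2: A = π(d/2)² = π(1.7100e-04 m)² = 9.186e-08 m²
R_2 = (5.01×10^-7)(18.2)/(9.186e-08) = 99.26 Ω
Seg 3: A = π(d/2)² = π(7.4000e-04 m)² = 1.720e-06 m²
R_3 = (7.31×10^-8)(19.6)/(1.720e-06) = 0.8328 Ω
R_total = R_1 + R_2 + R_3 = 100 Ω

100 Ω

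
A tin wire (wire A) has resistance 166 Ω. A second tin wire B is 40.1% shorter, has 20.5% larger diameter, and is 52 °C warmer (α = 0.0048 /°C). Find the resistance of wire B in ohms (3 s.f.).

85.6 Ω

R ∝ ρL/d² with ρ ∝ (1+αΔT), so R_B/R_A = (1 − 40.1/100) × (1 + 20.5/100)⁻² × (1 + 0.0048×52)
= 0.599 × 0.6887 × 1.25 = 0.5155
R_B = 0.5155 × 166 = 85.6 Ω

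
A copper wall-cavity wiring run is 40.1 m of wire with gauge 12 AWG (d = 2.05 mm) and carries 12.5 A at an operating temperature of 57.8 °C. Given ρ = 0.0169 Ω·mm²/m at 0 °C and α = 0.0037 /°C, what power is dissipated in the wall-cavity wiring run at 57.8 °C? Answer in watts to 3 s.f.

ρ = 0.0169 Ω·mm²/m = 1.69×10^-8 Ω·m
A = π(2.05/2 mm)² = π(1.0250e-03 m)² = 3.301e-06 m²
R₍0₎ = ρL/A = (1.69×10^-8)(40.1)/(3.301e-06) = 0.2053 Ω
R₍57.8₎ = R₍0₎(1 + αΔT) = 0.2053 × (1 + 0.0037×57.8) = 0.2492 Ω
P = I²R = (12.5)² × 0.2492 = 38.9 W

38.9 W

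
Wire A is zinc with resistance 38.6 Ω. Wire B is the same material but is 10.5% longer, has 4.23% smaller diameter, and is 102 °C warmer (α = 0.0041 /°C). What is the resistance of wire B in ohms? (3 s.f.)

R ∝ ρL/d² with ρ ∝ (1+αΔT), so R_B/R_A = (1 + 10.5/100) × (1 − 4.23/100)⁻² × (1 + 0.0041×102)
= 1.105 × 1.09 × 1.418 = 1.709
R_B = 1.709 × 38.6 = 66.0 Ω

66.0 Ω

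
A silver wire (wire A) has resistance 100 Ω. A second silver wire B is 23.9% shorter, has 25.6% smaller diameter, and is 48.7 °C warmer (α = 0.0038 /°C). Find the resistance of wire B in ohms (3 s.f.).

R ∝ ρL/d² with ρ ∝ (1+αΔT), so R_B/R_A = (1 − 23.9/100) × (1 − 25.6/100)⁻² × (1 + 0.0038×48.7)
= 0.761 × 1.807 × 1.185 = 1.629
R_B = 1.629 × 100 = 163 Ω

163 Ω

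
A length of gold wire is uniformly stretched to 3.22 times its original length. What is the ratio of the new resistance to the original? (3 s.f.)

Volume constant ⇒ A' = A/k with k = 3.22. R' = ρ(kL)/(A/k) = k²R.
Factor = 10.4

10.4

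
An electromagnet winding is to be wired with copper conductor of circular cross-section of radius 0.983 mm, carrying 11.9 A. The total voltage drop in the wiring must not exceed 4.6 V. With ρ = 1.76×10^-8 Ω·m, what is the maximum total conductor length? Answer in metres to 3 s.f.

A = πr² = π(9.8300e-04 m)² = 3.036e-06 m²
L_max = V_max·A/(1·ρI) = (4.6)(3.036e-06)/(1.76×10^-8×11.9) = 66.7 m

66.7 m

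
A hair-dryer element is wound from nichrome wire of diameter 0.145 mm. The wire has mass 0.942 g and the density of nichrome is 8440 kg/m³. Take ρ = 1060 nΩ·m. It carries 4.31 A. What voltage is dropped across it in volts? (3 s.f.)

ρ = 1060 nΩ·m = 1.06×10^-6 Ω·m
A = π(d/2)² = π(7.2500e-05 m)² = 1.6513e-08 m²
L = m/(density·A) = 9.420×10^-4/(8440×1.6513e-08) = 6.759 m
R = ρL/A = (1.06×10^-6)(6.759)/(1.6513e-08) = 433.9 Ω
V = IR = 4.31 × 433.9 = 1870 V

1870 V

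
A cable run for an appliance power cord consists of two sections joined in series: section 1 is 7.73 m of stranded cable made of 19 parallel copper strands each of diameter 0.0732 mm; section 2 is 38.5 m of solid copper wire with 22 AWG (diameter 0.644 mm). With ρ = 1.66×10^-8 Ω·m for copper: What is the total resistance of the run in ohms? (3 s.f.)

3.57 Ω

Section 1: A_strand = π(3.6600e-05)² = 4.208e-09 m²; R₁ = ρL/(N·A_s) = (1.66×10^-8)(7.73)/(19×4.208e-09) = 1.605 Ω
Section 2: A = π(0.644/2 mm)² = π(3.2200e-04 m)² = 3.257e-07 m²
R₂ = (1.66×10^-8)(38.5)/(3.257e-07) = 1.962 Ω
R = R₁ + R₂ = 3.57 Ω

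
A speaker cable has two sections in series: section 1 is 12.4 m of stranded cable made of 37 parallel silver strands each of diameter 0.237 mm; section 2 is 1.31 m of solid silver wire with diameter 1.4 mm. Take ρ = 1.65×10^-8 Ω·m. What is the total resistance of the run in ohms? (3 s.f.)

Section 1: A_strand = π(1.1850e-04)² = 4.412e-08 m²; R₁ = ρL/(N·A_s) = (1.65×10^-8)(12.4)/(37×4.412e-08) = 0.1253 Ω
Section 2: A = π(d/2)² = π(7.0000e-04 m)² = 1.539e-06 m²
R₂ = (1.65×10^-8)(1.31)/(1.539e-06) = 0.01404 Ω
R = R₁ + R₂ = 0.139 Ω

0.139 Ω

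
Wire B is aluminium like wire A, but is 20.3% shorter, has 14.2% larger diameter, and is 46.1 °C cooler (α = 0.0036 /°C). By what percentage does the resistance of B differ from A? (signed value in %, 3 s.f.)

-49.0%

R ∝ ρL/d² with ρ ∝ (1+αΔT), so R_B/R_A = (1 − 20.3/100) × (1 + 14.2/100)⁻² × (1 − 0.0036×46.1)
= 0.797 × 0.7668 × 0.834 = 0.5097
(R_B − R_A)/R_A = 0.5097 − 1 = -49.0%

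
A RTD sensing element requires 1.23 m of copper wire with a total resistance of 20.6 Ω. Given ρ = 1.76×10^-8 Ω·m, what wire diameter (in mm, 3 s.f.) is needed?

0.0366 mm

A = ρL/R = (1.76×10^-8)(1.23)/(20.6) = 1.051e-09 m²
d = 2√(A/π) = 3.658e-05 m = 0.0366 mm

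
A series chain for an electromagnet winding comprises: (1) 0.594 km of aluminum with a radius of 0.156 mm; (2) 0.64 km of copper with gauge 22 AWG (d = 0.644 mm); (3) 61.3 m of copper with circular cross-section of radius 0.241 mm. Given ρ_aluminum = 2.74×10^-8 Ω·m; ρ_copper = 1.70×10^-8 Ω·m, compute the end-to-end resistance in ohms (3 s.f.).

252 Ω

Seg 1: A = πr² = π(1.5600e-04 m)² = 7.645e-08 m²
R_1 = (2.74×10^-8)(594)/(7.645e-08) = 212.9 Ω
Seg 2: A = π(0.644/2 mm)² = π(3.2200e-04 m)² = 3.257e-07 m²
R_2 = (1.70×10^-8)(640)/(3.257e-07) = 33.4 Ω
Seg 3: A = πr² = π(2.4100e-04 m)² = 1.825e-07 m²
R_3 = (1.70×10^-8)(61.3)/(1.825e-07) = 5.711 Ω
R_total = R_1 + R_2 + R_3 = 252 Ω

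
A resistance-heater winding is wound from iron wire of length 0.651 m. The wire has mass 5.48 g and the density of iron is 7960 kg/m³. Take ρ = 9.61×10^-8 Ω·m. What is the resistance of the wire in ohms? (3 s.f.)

0.0592 Ω

A = m/(density·L) = 0.00548/(7960×0.651) = 1.0575e-06 m²
R = ρL/A = (9.61×10^-8)(0.651)/(1.0575e-06) = 0.0592 Ω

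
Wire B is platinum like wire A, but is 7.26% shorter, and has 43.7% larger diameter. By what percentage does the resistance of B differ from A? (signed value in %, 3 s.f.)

R ∝ L/d², so R_B/R_A = (1 − 7.26/100) × (1 + 43.7/100)⁻²
= 0.9274 × 0.4843 = 0.4491
(R_B − R_A)/R_A = 0.4491 − 1 = -55.1%

-55.1%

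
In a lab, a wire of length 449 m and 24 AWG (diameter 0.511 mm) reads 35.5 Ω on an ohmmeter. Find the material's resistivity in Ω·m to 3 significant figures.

A = π(0.511/2 mm)² = π(2.5550e-04 m)² = 2.051e-07 m²
ρ = RA/L = (35.5)(2.051e-07)/(449) = 1.62×10^-8 Ω·m

1.62×10^-8 Ω·m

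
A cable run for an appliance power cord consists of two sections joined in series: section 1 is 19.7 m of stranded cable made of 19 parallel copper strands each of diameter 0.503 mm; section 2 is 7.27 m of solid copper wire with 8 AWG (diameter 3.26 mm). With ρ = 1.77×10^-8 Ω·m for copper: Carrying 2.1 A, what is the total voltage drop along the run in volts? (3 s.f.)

0.226 V

Section 1: A_strand = π(2.5150e-04)² = 1.987e-07 m²; R₁ = ρL/(N·A_s) = (1.77×10^-8)(19.7)/(19×1.987e-07) = 0.09235 Ω
Section 2: A = π(3.26/2 mm)² = π(1.6300e-03 m)² = 8.347e-06 m²
R₂ = (1.77×10^-8)(7.27)/(8.347e-06) = 0.01542 Ω
R = R₁ + R₂ = 0.1078 Ω
V = IR = 2.1 × 0.1078 = 0.226 V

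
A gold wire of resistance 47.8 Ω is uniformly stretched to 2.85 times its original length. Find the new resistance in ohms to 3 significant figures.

388 Ω

Volume constant ⇒ A' = A/k with k = 2.85. R' = ρ(kL)/(A/k) = k²R.
R' = 8.123 × 47.8 = 388 Ω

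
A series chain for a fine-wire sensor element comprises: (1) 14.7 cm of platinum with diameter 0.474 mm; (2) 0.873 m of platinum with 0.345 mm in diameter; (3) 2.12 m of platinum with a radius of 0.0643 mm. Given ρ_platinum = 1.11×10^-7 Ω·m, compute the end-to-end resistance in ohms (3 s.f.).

19.2 Ω

Seg 1: A = π(d/2)² = π(2.3700e-04 m)² = 1.765e-07 m²
R_1 = (1.11×10^-7)(0.147)/(1.765e-07) = 0.09247 Ω
Seg 2: A = π(d/2)² = π(1.7250e-04 m)² = 9.348e-08 m²
R_2 = (1.11×10^-7)(0.873)/(9.348e-08) = 1.037 Ω
Seg 3: A = πr² = π(6.4300e-05 m)² = 1.299e-08 m²
R_3 = (1.11×10^-7)(2.12)/(1.299e-08) = 18.12 Ω
R_total = R_1 + R_2 + R_3 = 19.2 Ω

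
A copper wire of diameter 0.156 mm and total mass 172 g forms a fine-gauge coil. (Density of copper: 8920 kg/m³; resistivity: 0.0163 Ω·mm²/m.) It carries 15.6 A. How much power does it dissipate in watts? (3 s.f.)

2.09×10^5 W

ρ = 0.0163 Ω·mm²/m = 1.63×10^-8 Ω·m
A = π(d/2)² = π(7.8000e-05 m)² = 1.9113e-08 m²
L = m/(density·A) = 0.172/(8920×1.9113e-08) = 1009 m
R = ρL/A = (1.63×10^-8)(1009)/(1.9113e-08) = 860.3 Ω
P = I²R = (15.6)² × 860.3 = 2.09×10^5 W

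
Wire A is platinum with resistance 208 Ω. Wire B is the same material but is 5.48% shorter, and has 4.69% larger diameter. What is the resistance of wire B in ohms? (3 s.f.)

179 Ω

R ∝ L/d², so R_B/R_A = (1 − 5.48/100) × (1 + 4.69/100)⁻²
= 0.9452 × 0.9124 = 0.8624
R_B = 0.8624 × 208 = 179 Ω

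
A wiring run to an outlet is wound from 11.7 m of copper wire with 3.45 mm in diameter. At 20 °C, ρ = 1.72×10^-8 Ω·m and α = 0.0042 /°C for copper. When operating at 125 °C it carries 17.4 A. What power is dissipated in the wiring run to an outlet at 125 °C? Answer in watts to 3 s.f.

A = π(d/2)² = π(1.7250e-03 m)² = 9.348e-06 m²
R₍20₎ = ρL/A = (1.72×10^-8)(11.7)/(9.348e-06) = 0.02153 Ω
R₍125₎ = R₍20₎(1 + αΔT) = 0.02153 × (1 + 0.0042×105) = 0.03102 Ω
P = I²R = (17.4)² × 0.03102 = 9.39 W

9.39 W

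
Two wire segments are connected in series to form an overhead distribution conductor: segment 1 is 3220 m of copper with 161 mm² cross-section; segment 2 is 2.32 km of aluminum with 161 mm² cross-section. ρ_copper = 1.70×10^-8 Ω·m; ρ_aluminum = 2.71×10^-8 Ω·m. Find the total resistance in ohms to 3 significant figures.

Segment 1: A = 161 mm² = 1.610e-04 m²
R₁ = ρL/A = (1.70×10^-8)(3220)/(1.610e-04) = 0.34 Ω
R₂ = (2.71×10^-8)(2320)/(1.610e-04) = 0.3905 Ω
R = R₁ + R₂ = 0.731 Ω

0.731 Ω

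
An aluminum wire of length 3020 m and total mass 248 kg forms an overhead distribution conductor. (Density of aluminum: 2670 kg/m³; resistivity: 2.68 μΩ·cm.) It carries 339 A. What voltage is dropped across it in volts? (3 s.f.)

892 V

ρ = 2.68 μΩ·cm = 2.68×10^-8 Ω·m
A = m/(density·L) = 248/(2670×3020) = 3.0756e-05 m²
R = ρL/A = (2.68×10^-8)(3020)/(3.0756e-05) = 2.632 Ω
V = IR = 339 × 2.632 = 892 V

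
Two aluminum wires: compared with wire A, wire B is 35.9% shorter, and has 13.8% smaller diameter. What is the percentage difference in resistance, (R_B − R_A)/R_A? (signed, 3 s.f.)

R ∝ L/d², so R_B/R_A = (1 − 35.9/100) × (1 − 13.8/100)⁻²
= 0.641 × 1.346 = 0.8627
(R_B − R_A)/R_A = 0.8627 − 1 = -13.7%

-13.7%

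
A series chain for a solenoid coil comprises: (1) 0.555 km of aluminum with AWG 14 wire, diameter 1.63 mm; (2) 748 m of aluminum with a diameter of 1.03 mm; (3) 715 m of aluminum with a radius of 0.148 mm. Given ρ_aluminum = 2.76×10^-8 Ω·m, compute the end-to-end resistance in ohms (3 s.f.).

Seg 1: A = π(1.63/2 mm)² = π(8.1500e-04 m)² = 2.087e-06 m²
R_1 = (2.76×10^-8)(555)/(2.087e-06) = 7.341 Ω
Seg 2: A = π(d/2)² = π(5.1500e-04 m)² = 8.332e-07 m²
R_2 = (2.76×10^-8)(748)/(8.332e-07) = 24.78 Ω
Seg 3: A = πr² = π(1.4800e-04 m)² = 6.881e-08 m²
R_3 = (2.76×10^-8)(715)/(6.881e-08) = 286.8 Ω
R_total = R_1 + R_2 + R_3 = 319 Ω

319 Ω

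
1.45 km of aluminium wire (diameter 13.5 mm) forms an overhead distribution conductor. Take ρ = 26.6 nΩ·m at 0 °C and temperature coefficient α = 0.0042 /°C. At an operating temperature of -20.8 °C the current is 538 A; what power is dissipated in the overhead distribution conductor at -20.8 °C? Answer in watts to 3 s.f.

ρ = 26.6 nΩ·m = 2.66×10^-8 Ω·m
A = π(d/2)² = π(6.7500e-03 m)² = 1.431e-04 m²
R₍0₎ = ρL/A = (2.66×10^-8)(1450)/(1.431e-04) = 0.2695 Ω
R₍-20.8₎ = R₍0₎(1 + αΔT) = 0.2695 × (1 + 0.0042×-20.8) = 0.2459 Ω
P = I²R = (538)² × 0.2459 = 71200 W

71200 W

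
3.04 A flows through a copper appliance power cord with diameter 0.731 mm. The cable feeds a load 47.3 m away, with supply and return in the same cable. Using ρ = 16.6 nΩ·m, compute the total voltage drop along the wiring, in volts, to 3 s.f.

ρ = 16.6 nΩ·m = 1.66×10^-8 Ω·m
A = π(d/2)² = π(3.6550e-04 m)² = 4.197e-07 m²
Total conductor length (both ways) L = 2 × 47.3 = 94.6 m
R = ρL/A = (1.66×10^-8)(94.6)/(4.197e-07) = 3.742 Ω
V = IR = 3.04 × 3.742 = 11.4 V

11.4 V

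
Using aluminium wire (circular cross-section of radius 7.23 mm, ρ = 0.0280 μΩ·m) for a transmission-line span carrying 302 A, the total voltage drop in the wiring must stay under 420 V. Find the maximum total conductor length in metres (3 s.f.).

8160 m

ρ = 0.0280 μΩ·m = 2.80×10^-8 Ω·m
A = πr² = π(7.2300e-03 m)² = 1.642e-04 m²
L_max = V_max·A/(1·ρI) = (420)(1.642e-04)/(2.80×10^-8×302) = 8160 m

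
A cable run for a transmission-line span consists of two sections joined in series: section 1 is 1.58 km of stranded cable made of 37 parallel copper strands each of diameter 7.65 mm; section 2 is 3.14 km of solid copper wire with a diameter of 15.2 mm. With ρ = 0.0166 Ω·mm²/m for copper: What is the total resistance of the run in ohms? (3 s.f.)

ρ = 0.0166 Ω·mm²/m = 1.66×10^-8 Ω·m
Section 1: A_strand = π(3.8250e-03)² = 4.596e-05 m²; R₁ = ρL/(N·A_s) = (1.66×10^-8)(1580)/(37×4.596e-05) = 0.01542 Ω
Section 2: A = π(d/2)² = π(7.6000e-03 m)² = 1.815e-04 m²
R₂ = (1.66×10^-8)(3140)/(1.815e-04) = 0.2873 Ω
R = R₁ + R₂ = 0.303 Ω

0.303 Ω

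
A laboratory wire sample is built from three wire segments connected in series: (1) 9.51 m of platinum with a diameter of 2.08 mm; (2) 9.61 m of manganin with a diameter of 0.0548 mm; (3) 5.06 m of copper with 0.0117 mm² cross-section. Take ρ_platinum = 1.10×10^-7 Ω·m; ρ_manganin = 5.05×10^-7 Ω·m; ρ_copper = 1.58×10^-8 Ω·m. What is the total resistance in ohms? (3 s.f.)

Seg 1: A = π(d/2)² = π(1.0400e-03 m)² = 3.398e-06 m²
R_1 = (1.10×10^-7)(9.51)/(3.398e-06) = 0.3079 Ω
Seg 2: A = π(d/2)² = π(2.7400e-05 m)² = 2.359e-09 m²
R_2 = (5.05×10^-7)(9.61)/(2.359e-09) = 2058 Ω
Seg 3: A = 0.0117 mm² = 1.170e-08 m²
R_3 = (1.58×10^-8)(5.06)/(1.170e-08) = 6.833 Ω
R_total = R_1 + R_2 + R_3 = 2060 Ω

2060 Ω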